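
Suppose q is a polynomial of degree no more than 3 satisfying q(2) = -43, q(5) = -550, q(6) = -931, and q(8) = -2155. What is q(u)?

Using the Lagrange interpolation formula with nodes 2, 5, 6, 8:
  L_0(u) = (u - 5)(u - 6)(u - 8) / -72
  L_1(u) = (u - 2)(u - 6)(u - 8) / 9
  L_2(u) = (u - 2)(u - 5)(u - 8) / -8
  L_3(u) = (u - 2)(u - 5)(u - 6) / 36
Then q(u) = -43·L_0(u) - 550·L_1(u) - 931·L_2(u) - 2155·L_3(u).
Expanding and collecting terms gives q(u) = -4u^3 - u^2 - 6u + 5.
Check: q(2) = -43. ✓

q(u) = -4u^3 - u^2 - 6u + 5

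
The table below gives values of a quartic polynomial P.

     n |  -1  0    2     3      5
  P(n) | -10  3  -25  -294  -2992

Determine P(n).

Using the Lagrange interpolation formula with nodes -1, 0, 2, 3, 5:
  L_0(n) = n(n - 2)(n - 3)(n - 5) / 72
  L_1(n) = (n + 1)(n - 2)(n - 3)(n - 5) / -30
  L_2(n) = (n + 1)n(n - 3)(n - 5) / 18
  L_3(n) = (n + 1)n(n - 2)(n - 5) / -24
  L_4(n) = (n + 1)n(n - 2)(n - 3) / 180
Then P(n) = -10·L_0(n) + 3·L_1(n) - 25·L_2(n) - 294·L_3(n) - 2992·L_4(n).
Expanding and collecting terms gives P(n) = -6n^4 + 5n^3 + 4n^2 + 6n + 3.
Check: P(5) = -2992. ✓

P(n) = -6n^4 + 5n^3 + 4n^2 + 6n + 3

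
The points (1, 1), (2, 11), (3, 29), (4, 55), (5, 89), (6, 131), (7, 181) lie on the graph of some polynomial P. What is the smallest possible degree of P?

Forward differences of the values at s = 1, 2, 3, 4, 5, 6, 7:
  P  : 1  11  29  55  89  131  181
  Δ  : 10  18  26  34  42  50
  Δ^2: 8  8  8  8  8
  Δ^3: 0  0  0  0
  Δ^4: 0  0  0
  Δ^5: 0  0
  Δ^6: 0
The second differences are constant (8) and nonzero, while all higher differences vanish, so the minimal degree is 2.

2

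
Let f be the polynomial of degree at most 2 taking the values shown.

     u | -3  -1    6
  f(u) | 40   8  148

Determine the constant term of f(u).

Write f(u) = au^2 + bu + c. Substituting each data point gives a linear system:
  9a - 3b + c = 40
  a - b + c = 8
  36a + 6b + c = 148
Solving the system yields a = 4, b = 0, c = 4.
So f(u) = 4u^2 + 4.
The constant term is 4.

4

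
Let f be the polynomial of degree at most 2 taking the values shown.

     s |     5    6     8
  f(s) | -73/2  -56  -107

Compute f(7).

Using the Lagrange interpolation formula with nodes 5, 6, 8:
  L_0(s) = (s - 6)(s - 8) / 3
  L_1(s) = (s - 5)(s - 8) / -2
  L_2(s) = (s - 5)(s - 6) / 6
Then f(s) = -73/2·L_0(s) - 56·L_1(s) - 107·L_2(s).
Expanding and collecting terms gives f(s) = -2s² + (5/2)s + 1.
Evaluating at s = 7: f(7) = -159/2.

-159/2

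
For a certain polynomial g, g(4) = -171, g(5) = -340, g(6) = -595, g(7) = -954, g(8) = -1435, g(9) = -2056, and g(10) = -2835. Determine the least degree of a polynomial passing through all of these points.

Forward differences of the values at t = 4, 5, 6, 7, 8, 9, 10:
  g  : -171  -340  -595  -954  -1435  -2056  -2835
  Δ  : -169  -255  -359  -481  -621  -779
  Δ^2: -86  -104  -122  -140  -158
  Δ^3: -18  -18  -18  -18
  Δ^4: 0  0  0
  Δ^5: 0  0
  Δ^6: 0
The third differences are constant (-18) and nonzero, while all higher differences vanish, so the minimal degree is 3.

3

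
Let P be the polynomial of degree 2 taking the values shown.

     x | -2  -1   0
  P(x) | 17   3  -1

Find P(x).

Using the Lagrange interpolation formula with nodes -2, -1, 0:
  L_0(x) = (x + 1)x / 2
  L_1(x) = (x + 2)x / -1
  L_2(x) = (x + 2)(x + 1) / 2
Then P(x) = 17·L_0(x) + 3·L_1(x) - 1·L_2(x).
Expanding and collecting terms gives P(x) = 5x^2 + x - 1.
Check: P(0) = -1. ✓

P(x) = 5x^2 + x - 1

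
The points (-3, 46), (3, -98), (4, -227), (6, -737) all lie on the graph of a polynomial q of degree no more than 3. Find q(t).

q(t) = -3t^3 - 3t^2 + 3t + 1

Write q(t) = at^3 + bt^2 + ct + d. Substituting each data point gives a linear system:
  -27a + 9b - 3c + d = 46
  27a + 9b + 3c + d = -98
  64a + 16b + 4c + d = -227
  216a + 36b + 6c + d = -737
Solving the system yields a = -3, b = -3, c = 3, d = 1.
So q(t) = -3t^3 - 3t^2 + 3t + 1.
Check: q(-3) = 46. ✓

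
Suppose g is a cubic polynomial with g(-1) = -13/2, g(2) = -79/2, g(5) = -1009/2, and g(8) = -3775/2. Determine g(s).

g(s) = -3s^3 - 6s^2 + 4s + 1/2

Write g(s) = as^3 + bs^2 + cs + d. Substituting each data point gives a linear system:
  -a + b - c + d = -13/2
  8a + 4b + 2c + d = -79/2
  125a + 25b + 5c + d = -1009/2
  512a + 64b + 8c + d = -3775/2
Solving the system yields a = -3, b = -6, c = 4, d = 1/2.
So g(s) = -3s³ - 6s² + 4s + 1/2.
Check: g(5) = -1009/2. ✓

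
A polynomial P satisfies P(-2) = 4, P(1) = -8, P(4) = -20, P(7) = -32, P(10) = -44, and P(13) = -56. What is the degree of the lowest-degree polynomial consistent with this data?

1

Forward differences of the values at s = -2, 1, 4, 7, 10, 13:
  P  : 4  -8  -20  -32  -44  -56
  Δ  : -12  -12  -12  -12  -12
  Δ^2: 0  0  0  0
  Δ^3: 0  0  0
  Δ^4: 0  0
  Δ^5: 0
The first differences are constant (-12) and nonzero, while all higher differences vanish, so the minimal degree is 1.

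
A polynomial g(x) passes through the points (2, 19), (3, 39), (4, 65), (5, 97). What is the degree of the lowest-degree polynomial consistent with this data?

2

Forward differences of the values at x = 2, 3, 4, 5:
  g  : 19  39  65  97
  Δ  : 20  26  32
  Δ^2: 6  6
  Δ^3: 0
The second differences are constant (6) and nonzero, while all higher differences vanish, so the minimal degree is 2.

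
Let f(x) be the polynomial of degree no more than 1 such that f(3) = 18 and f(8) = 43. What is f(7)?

Using the Lagrange interpolation formula with nodes 3, 8:
  L_0(x) = (x - 8) / -5
  L_1(x) = (x - 3) / 5
Then f(x) = 18·L_0(x) + 43·L_1(x).
Expanding and collecting terms gives f(x) = 5x + 3.
Evaluating at x = 7: f(7) = 38.

38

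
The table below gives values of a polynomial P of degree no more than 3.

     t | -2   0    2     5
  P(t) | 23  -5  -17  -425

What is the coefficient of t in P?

6

Write P(t) = at^3 + bt^2 + ct + d. Substituting each data point gives a linear system:
  -8a + 4b - 2c + d = 23
  d = -5
  8a + 4b + 2c + d = -17
  125a + 25b + 5c + d = -425
Solving the system yields a = -4, b = 2, c = 6, d = -5.
So P(t) = -4t^3 + 2t^2 + 6t - 5.
The coefficient of t is 6.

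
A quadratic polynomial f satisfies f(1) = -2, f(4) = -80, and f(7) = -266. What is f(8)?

Using the Lagrange interpolation formula with nodes 1, 4, 7:
  L_0(t) = (t - 4)(t - 7) / 18
  L_1(t) = (t - 1)(t - 7) / -9
  L_2(t) = (t - 1)(t - 4) / 18
Then f(t) = -2·L_0(t) - 80·L_1(t) - 266·L_2(t).
Expanding and collecting terms gives f(t) = -6t^2 + 4t.
Evaluating at t = 8: f(8) = -352.

-352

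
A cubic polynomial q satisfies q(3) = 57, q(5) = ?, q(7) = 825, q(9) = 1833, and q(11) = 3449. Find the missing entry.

281

The 4 known points determine the degree-3 polynomial uniquely.
Write q(u) = au^3 + bu^2 + cu + d. Substituting each data point gives a linear system:
  27a + 9b + 3c + d = 57
  343a + 49b + 7c + d = 825
  729a + 81b + 9c + d = 1833
  1331a + 121b + 11c + d = 3449
Solving the system yields a = 3, b = -5, c = 5, d = 6.
So q(u) = 3u^3 - 5u^2 + 5u + 6.
Then q(5) = 281.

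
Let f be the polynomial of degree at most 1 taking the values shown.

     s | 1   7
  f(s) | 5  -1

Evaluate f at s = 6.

Using the Lagrange interpolation formula with nodes 1, 7:
  L_0(s) = (s - 7) / -6
  L_1(s) = (s - 1) / 6
Then f(s) = 5·L_0(s) - 1·L_1(s).
Expanding and collecting terms gives f(s) = -s + 6.
Evaluating at s = 6: f(6) = 0.

0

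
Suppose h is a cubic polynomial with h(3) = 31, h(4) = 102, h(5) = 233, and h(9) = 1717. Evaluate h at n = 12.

Write h(n) = an^3 + bn^2 + cn + d. Substituting each data point gives a linear system:
  27a + 9b + 3c + d = 31
  64a + 16b + 4c + d = 102
  125a + 25b + 5c + d = 233
  729a + 81b + 9c + d = 1717
Solving the system yields a = 3, b = -6, c = 2, d = -2.
So h(n) = 3n^3 - 6n^2 + 2n - 2.
Then h(12) = 4342.

4342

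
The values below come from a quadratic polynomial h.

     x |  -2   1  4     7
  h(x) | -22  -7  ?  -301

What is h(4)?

The 3 known points determine the degree-2 polynomial uniquely.
Write h(x) = ax^2 + bx + c. Substituting each data point gives a linear system:
  4a - 2b + c = -22
  a + b + c = -7
  49a + 7b + c = -301
Solving the system yields a = -6, b = -1, c = 0.
So h(x) = -6x^2 - x.
Then h(4) = -100.

-100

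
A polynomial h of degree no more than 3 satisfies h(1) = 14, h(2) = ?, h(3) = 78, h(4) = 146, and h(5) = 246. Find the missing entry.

On equispaced nodes a degree-3 polynomial has vanishing fourth forward difference, so
  h(1) - 4·h(2) + 6·h(3) - 4·h(4) + h(5) = 0.
Substituting the known values and solving for h(2):
  -4·h(2) = -144
  h(2) = 36.

36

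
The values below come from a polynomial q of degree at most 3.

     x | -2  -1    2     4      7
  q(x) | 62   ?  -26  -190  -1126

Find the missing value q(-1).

The 4 known points determine the degree-3 polynomial uniquely.
Write q(x) = ax^3 + bx^2 + cx + d. Substituting each data point gives a linear system:
  -8a + 4b - 2c + d = 62
  8a + 4b + 2c + d = -26
  64a + 16b + 4c + d = -190
  343a + 49b + 7c + d = -1126
Solving the system yields a = -4, b = 6, c = -6, d = -6.
So q(x) = -4x^3 + 6x^2 - 6x - 6.
Then q(-1) = 10.

10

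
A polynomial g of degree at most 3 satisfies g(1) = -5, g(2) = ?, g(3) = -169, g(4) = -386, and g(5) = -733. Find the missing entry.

On equispaced nodes a degree-3 polynomial has vanishing fourth forward difference, so
  g(1) - 4·g(2) + 6·g(3) - 4·g(4) + g(5) = 0.
Substituting the known values and solving for g(2):
  -4·g(2) = 208
  g(2) = -52.

-52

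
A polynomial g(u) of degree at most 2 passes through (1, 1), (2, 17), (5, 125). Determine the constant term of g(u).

Write g(u) = au^2 + bu + c. Substituting each data point gives a linear system:
  a + b + c = 1
  4a + 2b + c = 17
  25a + 5b + c = 125
Solving the system yields a = 5, b = 1, c = -5.
So g(u) = 5u² + u - 5.
The constant term is -5.

-5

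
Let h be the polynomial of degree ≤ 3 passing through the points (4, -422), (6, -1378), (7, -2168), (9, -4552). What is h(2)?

-58

Using the Lagrange interpolation formula with nodes 4, 6, 7, 9:
  L_0(x) = (x - 6)(x - 7)(x - 9) / -30
  L_1(x) = (x - 4)(x - 7)(x - 9) / 6
  L_2(x) = (x - 4)(x - 6)(x - 9) / -6
  L_3(x) = (x - 4)(x - 6)(x - 7) / 30
Then h(x) = -422·L_0(x) - 1378·L_1(x) - 2168·L_2(x) - 4552·L_3(x).
Expanding and collecting terms gives h(x) = -6x^3 - 2x^2 - 2x + 2.
Evaluating at x = 2: h(2) = -58.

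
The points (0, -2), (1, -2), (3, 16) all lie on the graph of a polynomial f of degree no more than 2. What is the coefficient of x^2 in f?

Write f(x) = ax^2 + bx + c. Substituting each data point gives a linear system:
  c = -2
  a + b + c = -2
  9a + 3b + c = 16
Solving the system yields a = 3, b = -3, c = -2.
So f(x) = 3x^2 - 3x - 2.
The leading coefficient is 3.

3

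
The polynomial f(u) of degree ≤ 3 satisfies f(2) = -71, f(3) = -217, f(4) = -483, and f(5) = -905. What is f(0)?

Using the Lagrange interpolation formula with nodes 2, 3, 4, 5:
  L_0(u) = (u - 3)(u - 4)(u - 5) / -6
  L_1(u) = (u - 2)(u - 4)(u - 5) / 2
  L_2(u) = (u - 2)(u - 3)(u - 5) / -2
  L_3(u) = (u - 2)(u - 3)(u - 4) / 6
Then f(u) = -71·L_0(u) - 217·L_1(u) - 483·L_2(u) - 905·L_3(u).
Expanding and collecting terms gives f(u) = -6u³ - 6u² - 2u + 5.
Evaluating at u = 0: f(0) = 5.

5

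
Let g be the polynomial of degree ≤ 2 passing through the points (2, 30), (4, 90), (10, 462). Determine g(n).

g(n) = 4n^2 + 6n + 2

Using the Lagrange interpolation formula with nodes 2, 4, 10:
  L_0(n) = (n - 4)(n - 10) / 16
  L_1(n) = (n - 2)(n - 10) / -12
  L_2(n) = (n - 2)(n - 4) / 48
Then g(n) = 30·L_0(n) + 90·L_1(n) + 462·L_2(n).
Expanding and collecting terms gives g(n) = 4n^2 + 6n + 2.
Check: g(10) = 462. ✓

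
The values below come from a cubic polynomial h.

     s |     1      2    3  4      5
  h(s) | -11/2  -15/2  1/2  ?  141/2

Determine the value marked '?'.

The 4 known points determine the degree-3 polynomial uniquely.
Write h(s) = as^3 + bs^2 + cs + d. Substituting each data point gives a linear system:
  a + b + c + d = -11/2
  8a + 4b + 2c + d = -15/2
  27a + 9b + 3c + d = 1/2
  125a + 25b + 5c + d = 141/2
Solving the system yields a = 1, b = -1, c = -6, d = 1/2.
So h(s) = s^3 - s^2 - 6s + 1/2.
Then h(4) = 49/2.

49/2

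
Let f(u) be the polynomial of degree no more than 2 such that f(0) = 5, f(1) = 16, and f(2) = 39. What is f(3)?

74

Using the Lagrange interpolation formula with nodes 0, 1, 2:
  L_0(u) = (u - 1)(u - 2) / 2
  L_1(u) = u(u - 2) / -1
  L_2(u) = u(u - 1) / 2
Then f(u) = 5·L_0(u) + 16·L_1(u) + 39·L_2(u).
Expanding and collecting terms gives f(u) = 6u² + 5u + 5.
Evaluating at u = 3: f(3) = 74.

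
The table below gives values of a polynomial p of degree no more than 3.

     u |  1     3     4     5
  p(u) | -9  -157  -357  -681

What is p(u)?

p(u) = -5u^3 - 2u^2 - u - 1

Write p(u) = au^3 + bu^2 + cu + d. Substituting each data point gives a linear system:
  a + b + c + d = -9
  27a + 9b + 3c + d = -157
  64a + 16b + 4c + d = -357
  125a + 25b + 5c + d = -681
Solving the system yields a = -5, b = -2, c = -1, d = -1.
So p(u) = -5u^3 - 2u^2 - u - 1.
Check: p(4) = -357. ✓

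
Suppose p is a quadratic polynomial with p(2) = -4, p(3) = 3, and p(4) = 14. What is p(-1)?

-1

Forward differences of the values at u = 2, 3, 4:
  p  : -4  3  14
  Δ  : 7  11
  Δ^2: 4
The second differences are constant, confirming degree 2.
Interpolating (Newton forward form) and evaluating at u = -1 gives p(-1) = -1.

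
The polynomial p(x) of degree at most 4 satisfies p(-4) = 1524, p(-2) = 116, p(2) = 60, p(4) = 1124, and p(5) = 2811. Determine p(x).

p(x) = 5x^4 - 3x^3 + 3x^2 - 2x - 4

Write p(x) = ax^4 + bx^3 + cx^2 + dx + e. Substituting each data point gives a linear system:
  256a - 64b + 16c - 4d + e = 1524
  16a - 8b + 4c - 2d + e = 116
  16a + 8b + 4c + 2d + e = 60
  256a + 64b + 16c + 4d + e = 1124
  625a + 125b + 25c + 5d + e = 2811
Solving the system yields a = 5, b = -3, c = 3, d = -2, e = -4.
So p(x) = 5x^4 - 3x^3 + 3x^2 - 2x - 4.
Check: p(5) = 2811. ✓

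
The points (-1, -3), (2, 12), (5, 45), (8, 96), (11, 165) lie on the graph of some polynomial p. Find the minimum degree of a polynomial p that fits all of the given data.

Forward differences of the values at t = -1, 2, 5, 8, 11:
  p  : -3  12  45  96  165
  Δ  : 15  33  51  69
  Δ^2: 18  18  18
  Δ^3: 0  0
  Δ^4: 0
The second differences are constant (18) and nonzero, while all higher differences vanish, so the minimal degree is 2.

2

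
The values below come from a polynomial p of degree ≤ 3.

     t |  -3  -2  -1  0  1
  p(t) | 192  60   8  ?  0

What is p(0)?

0

On equispaced nodes a degree-3 polynomial has vanishing fourth forward difference, so
  p(-3) - 4·p(-2) + 6·p(-1) - 4·p(0) + p(1) = 0.
Substituting the known values and solving for p(0):
  -4·p(0) = 0
  p(0) = 0.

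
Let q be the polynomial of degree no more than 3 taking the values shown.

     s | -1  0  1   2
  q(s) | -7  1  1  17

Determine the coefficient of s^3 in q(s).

4

Write q(s) = as^3 + bs^2 + cs + d. Substituting each data point gives a linear system:
  -a + b - c + d = -7
  d = 1
  a + b + c + d = 1
  8a + 4b + 2c + d = 17
Solving the system yields a = 4, b = -4, c = 0, d = 1.
So q(s) = 4s³ - 4s² + 1.
The leading coefficient is 4.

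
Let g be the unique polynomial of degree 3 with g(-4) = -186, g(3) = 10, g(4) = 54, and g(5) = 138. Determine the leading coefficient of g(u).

2

Write g(u) = au^3 + bu^2 + cu + d. Substituting each data point gives a linear system:
  -64a + 16b - 4c + d = -186
  27a + 9b + 3c + d = 10
  64a + 16b + 4c + d = 54
  125a + 25b + 5c + d = 138
Solving the system yields a = 2, b = -4, c = -2, d = -2.
So g(u) = 2u³ - 4u² - 2u - 2.
The leading coefficient is 2.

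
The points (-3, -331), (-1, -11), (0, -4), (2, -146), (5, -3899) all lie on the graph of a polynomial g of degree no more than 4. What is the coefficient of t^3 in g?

Write g(t) = at^4 + bt^3 + ct^2 + dt + e. Substituting each data point gives a linear system:
  81a - 27b + 9c - 3d + e = -331
  a - b + c - d + e = -11
  e = -4
  16a + 8b + 4c + 2d + e = -146
  625a + 125b + 25c + 5d + e = -3899
Solving the system yields a = -5, b = -5, c = -6, d = 1, e = -4.
So g(t) = -5t^4 - 5t^3 - 6t^2 + t - 4.
The coefficient of t^3 is -5.

-5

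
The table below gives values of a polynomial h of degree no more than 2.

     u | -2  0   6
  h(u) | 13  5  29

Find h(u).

h(u) = u^2 - 2u + 5

Write h(u) = au^2 + bu + c. Substituting each data point gives a linear system:
  4a - 2b + c = 13
  c = 5
  36a + 6b + c = 29
Solving the system yields a = 1, b = -2, c = 5.
So h(u) = u^2 - 2u + 5.
Check: h(0) = 5. ✓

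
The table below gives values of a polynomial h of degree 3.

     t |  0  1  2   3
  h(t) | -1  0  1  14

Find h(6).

245

Forward differences of the values at t = 0, 1, 2, 3:
  h  : -1  0  1  14
  Δ  : 1  1  13
  Δ^2: 0  12
  Δ^3: 12
The third differences are constant, confirming degree 3.
Interpolating (Newton forward form) and evaluating at t = 6 gives h(6) = 245.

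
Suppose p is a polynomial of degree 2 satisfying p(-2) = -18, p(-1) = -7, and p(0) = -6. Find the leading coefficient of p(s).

-5

Write p(s) = as^2 + bs + c. Substituting each data point gives a linear system:
  4a - 2b + c = -18
  a - b + c = -7
  c = -6
Solving the system yields a = -5, b = -4, c = -6.
So p(s) = -5s^2 - 4s - 6.
The leading coefficient is -5.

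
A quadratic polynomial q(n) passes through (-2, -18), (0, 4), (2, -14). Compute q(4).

Forward differences of the values at n = -2, 0, 2:
  q  : -18  4  -14
  Δ  : 22  -18
  Δ^2: -40
The second differences are constant, confirming degree 2.
Interpolating (Newton forward form) and evaluating at n = 4 gives q(4) = -72.

-72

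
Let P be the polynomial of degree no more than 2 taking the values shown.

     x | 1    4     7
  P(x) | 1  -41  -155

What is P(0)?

-1

Using the Lagrange interpolation formula with nodes 1, 4, 7:
  L_0(x) = (x - 4)(x - 7) / 18
  L_1(x) = (x - 1)(x - 7) / -9
  L_2(x) = (x - 1)(x - 4) / 18
Then P(x) = 1·L_0(x) - 41·L_1(x) - 155·L_2(x).
Expanding and collecting terms gives P(x) = -4x^2 + 6x - 1.
Evaluating at x = 0: P(0) = -1.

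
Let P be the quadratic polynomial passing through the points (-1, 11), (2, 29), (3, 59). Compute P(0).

5

Using the Lagrange interpolation formula with nodes -1, 2, 3:
  L_0(s) = (s - 2)(s - 3) / 12
  L_1(s) = (s + 1)(s - 3) / -3
  L_2(s) = (s + 1)(s - 2) / 4
Then P(s) = 11·L_0(s) + 29·L_1(s) + 59·L_2(s).
Expanding and collecting terms gives P(s) = 6s² + 5.
Evaluating at s = 0: P(0) = 5.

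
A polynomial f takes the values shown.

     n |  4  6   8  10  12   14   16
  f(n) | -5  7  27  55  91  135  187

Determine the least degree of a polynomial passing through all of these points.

2

Forward differences of the values at n = 4, 6, 8, 10, 12, 14, 16:
  f  : -5  7  27  55  91  135  187
  Δ  : 12  20  28  36  44  52
  Δ^2: 8  8  8  8  8
  Δ^3: 0  0  0  0
  Δ^4: 0  0  0
  Δ^5: 0  0
  Δ^6: 0
The second differences are constant (8) and nonzero, while all higher differences vanish, so the minimal degree is 2.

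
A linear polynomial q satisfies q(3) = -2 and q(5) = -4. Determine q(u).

Using the Lagrange interpolation formula with nodes 3, 5:
  L_0(u) = (u - 5) / -2
  L_1(u) = (u - 3) / 2
Then q(u) = -2·L_0(u) - 4·L_1(u).
Expanding and collecting terms gives q(u) = -u + 1.
Check: q(5) = -4. ✓

q(u) = -u + 1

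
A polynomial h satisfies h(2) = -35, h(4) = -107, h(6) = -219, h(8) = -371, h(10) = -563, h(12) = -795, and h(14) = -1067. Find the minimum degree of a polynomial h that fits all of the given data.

2

Forward differences of the values at s = 2, 4, 6, 8, 10, 12, 14:
  h  : -35  -107  -219  -371  -563  -795  -1067
  Δ  : -72  -112  -152  -192  -232  -272
  Δ^2: -40  -40  -40  -40  -40
  Δ^3: 0  0  0  0
  Δ^4: 0  0  0
  Δ^5: 0  0
  Δ^6: 0
The second differences are constant (-40) and nonzero, while all higher differences vanish, so the minimal degree is 2.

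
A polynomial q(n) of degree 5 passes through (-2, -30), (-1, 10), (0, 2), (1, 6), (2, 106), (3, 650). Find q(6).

17426

Forward differences of the values at n = -2, -1, 0, 1, 2, 3:
  q  : -30  10  2  6  106  650
  Δ  : 40  -8  4  100  544
  Δ^2: -48  12  96  444
  Δ^3: 60  84  348
  Δ^4: 24  264
  Δ^5: 240
The fifth differences are constant, confirming degree 5.
Interpolating (Newton forward form) and evaluating at n = 6 gives q(6) = 17426.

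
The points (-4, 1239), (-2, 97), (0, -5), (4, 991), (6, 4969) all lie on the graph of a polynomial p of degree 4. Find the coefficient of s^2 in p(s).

6

Write p(s) = as^4 + bs^3 + cs^2 + ds + e. Substituting each data point gives a linear system:
  256a - 64b + 16c - 4d + e = 1239
  16a - 8b + 4c - 2d + e = 97
  e = -5
  256a + 64b + 16c + 4d + e = 991
  1296a + 216b + 36c + 6d + e = 4969
Solving the system yields a = 4, b = -2, c = 6, d = 1, e = -5.
So p(s) = 4s^4 - 2s^3 + 6s^2 + s - 5.
The coefficient of s^2 is 6.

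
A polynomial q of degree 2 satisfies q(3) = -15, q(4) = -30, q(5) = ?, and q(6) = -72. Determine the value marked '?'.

The 3 known points determine the degree-2 polynomial uniquely.
Write q(n) = an^2 + bn + c. Substituting each data point gives a linear system:
  9a + 3b + c = -15
  16a + 4b + c = -30
  36a + 6b + c = -72
Solving the system yields a = -2, b = -1, c = 6.
So q(n) = -2n² - n + 6.
Then q(5) = -49.

-49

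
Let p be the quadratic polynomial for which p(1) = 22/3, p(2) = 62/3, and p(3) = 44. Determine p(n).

p(n) = 5n^2 - (5/3)n + 4

Write p(n) = an^2 + bn + c. Substituting each data point gives a linear system:
  a + b + c = 22/3
  4a + 2b + c = 62/3
  9a + 3b + c = 44
Solving the system yields a = 5, b = -5/3, c = 4.
So p(n) = 5n^2 - (5/3)n + 4.
Check: p(1) = 22/3. ✓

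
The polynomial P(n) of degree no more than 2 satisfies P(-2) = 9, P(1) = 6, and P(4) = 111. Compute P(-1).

Using the Lagrange interpolation formula with nodes -2, 1, 4:
  L_0(n) = (n - 1)(n - 4) / 18
  L_1(n) = (n + 2)(n - 4) / -9
  L_2(n) = (n + 2)(n - 1) / 18
Then P(n) = 9·L_0(n) + 6·L_1(n) + 111·L_2(n).
Expanding and collecting terms gives P(n) = 6n^2 + 5n - 5.
Evaluating at n = -1: P(-1) = -4.

-4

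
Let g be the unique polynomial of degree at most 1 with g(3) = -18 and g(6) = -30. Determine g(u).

Using the Lagrange interpolation formula with nodes 3, 6:
  L_0(u) = (u - 6) / -3
  L_1(u) = (u - 3) / 3
Then g(u) = -18·L_0(u) - 30·L_1(u).
Expanding and collecting terms gives g(u) = -4u - 6.
Check: g(6) = -30. ✓

g(u) = -4u - 6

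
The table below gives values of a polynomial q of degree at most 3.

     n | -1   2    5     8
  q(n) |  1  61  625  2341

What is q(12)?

7541

Write q(n) = an^3 + bn^2 + cn + d. Substituting each data point gives a linear system:
  -a + b - c + d = 1
  8a + 4b + 2c + d = 61
  125a + 25b + 5c + d = 625
  512a + 64b + 8c + d = 2341
Solving the system yields a = 4, b = 4, c = 4, d = 5.
So q(n) = 4n^3 + 4n^2 + 4n + 5.
Then q(12) = 7541.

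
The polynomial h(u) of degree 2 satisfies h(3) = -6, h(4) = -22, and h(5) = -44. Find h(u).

h(u) = -3u^2 + 5u + 6

Write h(u) = au^2 + bu + c. Substituting each data point gives a linear system:
  9a + 3b + c = -6
  16a + 4b + c = -22
  25a + 5b + c = -44
Solving the system yields a = -3, b = 5, c = 6.
So h(u) = -3u^2 + 5u + 6.
Check: h(4) = -22. ✓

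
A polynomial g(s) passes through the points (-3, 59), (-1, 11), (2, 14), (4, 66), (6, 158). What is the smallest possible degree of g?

Divided differences on the nodes -3, -1, 2, 4, 6:
  order 0: 59  11  14  66  158
  order 1: -24  1  26  46
  order 2: 5  5  5
  order 3: 0  0
  order 4: 0
The order-2 divided differences are all 5 (nonzero) and every higher order vanishes, so the data lies on a polynomial of degree exactly 2.

2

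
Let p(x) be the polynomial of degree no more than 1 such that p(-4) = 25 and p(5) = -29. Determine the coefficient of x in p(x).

Write p(x) = ax + b. Substituting each data point gives a linear system:
  -4a + b = 25
  5a + b = -29
Solving the system yields a = -6, b = 1.
So p(x) = -6x + 1.
The leading coefficient is -6.

-6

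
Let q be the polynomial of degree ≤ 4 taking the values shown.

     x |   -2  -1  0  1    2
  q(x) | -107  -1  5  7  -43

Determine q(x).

q(x) = -6x^4 + 4x^3 + 4x^2 + 5

Write q(x) = ax^4 + bx^3 + cx^2 + dx + e. Substituting each data point gives a linear system:
  16a - 8b + 4c - 2d + e = -107
  a - b + c - d + e = -1
  e = 5
  a + b + c + d + e = 7
  16a + 8b + 4c + 2d + e = -43
Solving the system yields a = -6, b = 4, c = 4, d = 0, e = 5.
So q(x) = -6x^4 + 4x^3 + 4x^2 + 5.
Check: q(-1) = -1. ✓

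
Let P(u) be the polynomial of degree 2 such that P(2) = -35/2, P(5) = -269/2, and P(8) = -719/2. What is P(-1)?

-17/2

Using the Lagrange interpolation formula with nodes 2, 5, 8:
  L_0(u) = (u - 5)(u - 8) / 18
  L_1(u) = (u - 2)(u - 8) / -9
  L_2(u) = (u - 2)(u - 5) / 18
Then P(u) = -35/2·L_0(u) - 269/2·L_1(u) - 719/2·L_2(u).
Expanding and collecting terms gives P(u) = -6u^2 + 3u + 1/2.
Evaluating at u = -1: P(-1) = -17/2.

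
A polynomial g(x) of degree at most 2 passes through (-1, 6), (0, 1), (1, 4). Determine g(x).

Write g(x) = ax^2 + bx + c. Substituting each data point gives a linear system:
  a - b + c = 6
  c = 1
  a + b + c = 4
Solving the system yields a = 4, b = -1, c = 1.
So g(x) = 4x^2 - x + 1.
Check: g(-1) = 6. ✓

g(x) = 4x^2 - x + 1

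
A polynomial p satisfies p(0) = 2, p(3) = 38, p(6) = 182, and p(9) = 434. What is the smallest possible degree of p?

2

Forward differences of the values at u = 0, 3, 6, 9:
  p  : 2  38  182  434
  Δ  : 36  144  252
  Δ^2: 108  108
  Δ^3: 0
The second differences are constant (108) and nonzero, while all higher differences vanish, so the minimal degree is 2.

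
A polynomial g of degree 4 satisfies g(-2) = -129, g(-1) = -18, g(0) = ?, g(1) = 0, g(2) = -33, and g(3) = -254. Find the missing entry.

The 5 known points determine the degree-4 polynomial uniquely.
Write g(s) = as^4 + bs^3 + cs^2 + ds + e. Substituting each data point gives a linear system:
  16a - 8b + 4c - 2d + e = -129
  a - b + c - d + e = -18
  a + b + c + d + e = 0
  16a + 8b + 4c + 2d + e = -33
  81a + 27b + 9c + 3d + e = -254
Solving the system yields a = -5, b = 5, c = 1, d = 4, e = -5.
So g(s) = -5s^4 + 5s^3 + s^2 + 4s - 5.
Then g(0) = -5.

-5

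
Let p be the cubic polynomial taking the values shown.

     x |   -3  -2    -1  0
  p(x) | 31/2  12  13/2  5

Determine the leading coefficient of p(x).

1

Write p(x) = ax^3 + bx^2 + cx + d. Substituting each data point gives a linear system:
  -27a + 9b - 3c + d = 31/2
  -8a + 4b - 2c + d = 12
  -a + b - c + d = 13/2
  d = 5
Solving the system yields a = 1, b = 5, c = 5/2, d = 5.
So p(x) = x^3 + 5x^2 + (5/2)x + 5.
The leading coefficient is 1.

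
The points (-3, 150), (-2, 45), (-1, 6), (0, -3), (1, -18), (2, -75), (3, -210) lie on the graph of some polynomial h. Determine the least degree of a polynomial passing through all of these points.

3

Forward differences of the values at n = -3, -2, -1, 0, 1, 2, 3:
  h  : 150  45  6  -3  -18  -75  -210
  Δ  : -105  -39  -9  -15  -57  -135
  Δ^2: 66  30  -6  -42  -78
  Δ^3: -36  -36  -36  -36
  Δ^4: 0  0  0
  Δ^5: 0  0
  Δ^6: 0
The third differences are constant (-36) and nonzero, while all higher differences vanish, so the minimal degree is 3.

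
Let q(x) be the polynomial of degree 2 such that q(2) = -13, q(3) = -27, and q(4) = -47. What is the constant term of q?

-3

Write q(x) = ax^2 + bx + c. Substituting each data point gives a linear system:
  4a + 2b + c = -13
  9a + 3b + c = -27
  16a + 4b + c = -47
Solving the system yields a = -3, b = 1, c = -3.
So q(x) = -3x² + x - 3.
The constant term is -3.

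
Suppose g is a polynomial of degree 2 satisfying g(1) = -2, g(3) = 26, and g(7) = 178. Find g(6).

Write g(s) = as^2 + bs + c. Substituting each data point gives a linear system:
  a + b + c = -2
  9a + 3b + c = 26
  49a + 7b + c = 178
Solving the system yields a = 4, b = -2, c = -4.
So g(s) = 4s^2 - 2s - 4.
Then g(6) = 128.

128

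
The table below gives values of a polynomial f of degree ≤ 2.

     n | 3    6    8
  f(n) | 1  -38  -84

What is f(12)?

Write f(n) = an^2 + bn + c. Substituting each data point gives a linear system:
  9a + 3b + c = 1
  36a + 6b + c = -38
  64a + 8b + c = -84
Solving the system yields a = -2, b = 5, c = 4.
So f(n) = -2n² + 5n + 4.
Then f(12) = -224.

-224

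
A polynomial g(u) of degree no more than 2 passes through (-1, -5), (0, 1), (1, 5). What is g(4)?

5

Forward differences of the values at u = -1, 0, 1:
  g  : -5  1  5
  Δ  : 6  4
  Δ^2: -2
The second differences are constant, confirming degree 2.
Interpolating (Newton forward form) and evaluating at u = 4 gives g(4) = 5.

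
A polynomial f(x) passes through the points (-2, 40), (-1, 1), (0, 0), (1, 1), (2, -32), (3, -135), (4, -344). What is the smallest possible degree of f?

Forward differences of the values at x = -2, -1, 0, 1, 2, 3, 4:
  f  : 40  1  0  1  -32  -135  -344
  Δ  : -39  -1  1  -33  -103  -209
  Δ^2: 38  2  -34  -70  -106
  Δ^3: -36  -36  -36  -36
  Δ^4: 0  0  0
  Δ^5: 0  0
  Δ^6: 0
The third differences are constant (-36) and nonzero, while all higher differences vanish, so the minimal degree is 3.

3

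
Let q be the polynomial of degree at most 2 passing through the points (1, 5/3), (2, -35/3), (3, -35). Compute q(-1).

Forward differences of the values at u = 1, 2, 3:
  q  : 5/3  -35/3  -35
  Δ  : -40/3  -70/3
  Δ^2: -10
The second differences are constant, confirming degree 2.
Interpolating (Newton forward form) and evaluating at u = -1 gives q(-1) = -5/3.

-5/3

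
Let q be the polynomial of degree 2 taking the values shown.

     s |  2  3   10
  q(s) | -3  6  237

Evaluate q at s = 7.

Write q(s) = as^2 + bs + c. Substituting each data point gives a linear system:
  4a + 2b + c = -3
  9a + 3b + c = 6
  100a + 10b + c = 237
Solving the system yields a = 3, b = -6, c = -3.
So q(s) = 3s² - 6s - 3.
Then q(7) = 102.

102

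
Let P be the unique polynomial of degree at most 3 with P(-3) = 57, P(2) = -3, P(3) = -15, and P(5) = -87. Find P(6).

Write P(t) = at^3 + bt^2 + ct + d. Substituting each data point gives a linear system:
  -27a + 9b - 3c + d = 57
  8a + 4b + 2c + d = -3
  27a + 9b + 3c + d = -15
  125a + 25b + 5c + d = -87
Solving the system yields a = -1, b = 2, c = -3, d = 3.
So P(t) = -t^3 + 2t^2 - 3t + 3.
Then P(6) = -159.

-159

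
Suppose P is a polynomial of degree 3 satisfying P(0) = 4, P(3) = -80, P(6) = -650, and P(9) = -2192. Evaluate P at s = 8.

Write P(s) = as^3 + bs^2 + cs + d. Substituting each data point gives a linear system:
  d = 4
  27a + 9b + 3c + d = -80
  216a + 36b + 6c + d = -650
  729a + 81b + 9c + d = -2192
Solving the system yields a = -3, b = 0, c = -1, d = 4.
So P(s) = -3s^3 - s + 4.
Then P(8) = -1540.

-1540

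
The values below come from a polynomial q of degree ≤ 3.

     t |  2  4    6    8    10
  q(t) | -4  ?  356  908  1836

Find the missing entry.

84

The 4 known points determine the degree-3 polynomial uniquely.
Write q(t) = at^3 + bt^2 + ct + d. Substituting each data point gives a linear system:
  8a + 4b + 2c + d = -4
  216a + 36b + 6c + d = 356
  512a + 64b + 8c + d = 908
  1000a + 100b + 10c + d = 1836
Solving the system yields a = 2, b = -1, c = -6, d = -4.
So q(t) = 2t^3 - t^2 - 6t - 4.
Then q(4) = 84.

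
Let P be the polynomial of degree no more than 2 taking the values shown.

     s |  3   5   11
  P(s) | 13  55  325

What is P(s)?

Write P(s) = as^2 + bs + c. Substituting each data point gives a linear system:
  9a + 3b + c = 13
  25a + 5b + c = 55
  121a + 11b + c = 325
Solving the system yields a = 3, b = -3, c = -5.
So P(s) = 3s^2 - 3s - 5.
Check: P(11) = 325. ✓

P(s) = 3s^2 - 3s - 5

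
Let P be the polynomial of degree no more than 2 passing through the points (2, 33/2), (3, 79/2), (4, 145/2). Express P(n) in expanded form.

Write P(n) = an^2 + bn + c. Substituting each data point gives a linear system:
  4a + 2b + c = 33/2
  9a + 3b + c = 79/2
  16a + 4b + c = 145/2
Solving the system yields a = 5, b = -2, c = 1/2.
So P(n) = 5n^2 - 2n + 1/2.
Check: P(4) = 145/2. ✓

P(n) = 5n^2 - 2n + 1/2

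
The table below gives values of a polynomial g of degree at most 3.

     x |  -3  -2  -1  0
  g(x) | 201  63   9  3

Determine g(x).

g(x) = -6x^3 + 6x^2 + 6x + 3

Write g(x) = ax^3 + bx^2 + cx + d. Substituting each data point gives a linear system:
  -27a + 9b - 3c + d = 201
  -8a + 4b - 2c + d = 63
  -a + b - c + d = 9
  d = 3
Solving the system yields a = -6, b = 6, c = 6, d = 3.
So g(x) = -6x^3 + 6x^2 + 6x + 3.
Check: g(-3) = 201. ✓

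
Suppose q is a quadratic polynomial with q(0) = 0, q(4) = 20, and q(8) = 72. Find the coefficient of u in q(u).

1

Write q(u) = au^2 + bu + c. Substituting each data point gives a linear system:
  c = 0
  16a + 4b + c = 20
  64a + 8b + c = 72
Solving the system yields a = 1, b = 1, c = 0.
So q(u) = u^2 + u.
The coefficient of u is 1.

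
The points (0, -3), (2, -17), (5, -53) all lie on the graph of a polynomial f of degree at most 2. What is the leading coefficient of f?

Write f(u) = au^2 + bu + c. Substituting each data point gives a linear system:
  c = -3
  4a + 2b + c = -17
  25a + 5b + c = -53
Solving the system yields a = -1, b = -5, c = -3.
So f(u) = -u^2 - 5u - 3.
The leading coefficient is -1.

-1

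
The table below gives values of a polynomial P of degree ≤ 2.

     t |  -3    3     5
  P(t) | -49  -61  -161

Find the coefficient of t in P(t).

-2

Write P(t) = at^2 + bt + c. Substituting each data point gives a linear system:
  9a - 3b + c = -49
  9a + 3b + c = -61
  25a + 5b + c = -161
Solving the system yields a = -6, b = -2, c = -1.
So P(t) = -6t^2 - 2t - 1.
The coefficient of t is -2.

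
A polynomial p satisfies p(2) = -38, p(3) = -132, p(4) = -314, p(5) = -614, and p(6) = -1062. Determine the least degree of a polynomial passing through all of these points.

3

Forward differences of the values at x = 2, 3, 4, 5, 6:
  p  : -38  -132  -314  -614  -1062
  Δ  : -94  -182  -300  -448
  Δ^2: -88  -118  -148
  Δ^3: -30  -30
  Δ^4: 0
The third differences are constant (-30) and nonzero, while all higher differences vanish, so the minimal degree is 3.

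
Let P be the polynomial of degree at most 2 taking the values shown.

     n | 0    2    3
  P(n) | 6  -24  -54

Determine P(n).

P(n) = -5n^2 - 5n + 6

Using the Lagrange interpolation formula with nodes 0, 2, 3:
  L_0(n) = (n - 2)(n - 3) / 6
  L_1(n) = n(n - 3) / -2
  L_2(n) = n(n - 2) / 3
Then P(n) = 6·L_0(n) - 24·L_1(n) - 54·L_2(n).
Expanding and collecting terms gives P(n) = -5n² - 5n + 6.
Check: P(0) = 6. ✓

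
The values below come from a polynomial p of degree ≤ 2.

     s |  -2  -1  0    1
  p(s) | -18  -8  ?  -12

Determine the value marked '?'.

-6

The 3 known points determine the degree-2 polynomial uniquely.
Write p(s) = as^2 + bs + c. Substituting each data point gives a linear system:
  4a - 2b + c = -18
  a - b + c = -8
  a + b + c = -12
Solving the system yields a = -4, b = -2, c = -6.
So p(s) = -4s^2 - 2s - 6.
Then p(0) = -6.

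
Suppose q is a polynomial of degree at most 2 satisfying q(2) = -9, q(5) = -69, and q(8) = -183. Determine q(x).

q(x) = -3x^2 + x + 1

Write q(x) = ax^2 + bx + c. Substituting each data point gives a linear system:
  4a + 2b + c = -9
  25a + 5b + c = -69
  64a + 8b + c = -183
Solving the system yields a = -3, b = 1, c = 1.
So q(x) = -3x^2 + x + 1.
Check: q(8) = -183. ✓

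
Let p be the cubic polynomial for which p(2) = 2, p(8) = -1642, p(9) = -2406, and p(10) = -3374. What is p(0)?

6

Using the Lagrange interpolation formula with nodes 2, 8, 9, 10:
  L_0(n) = (n - 8)(n - 9)(n - 10) / -336
  L_1(n) = (n - 2)(n - 9)(n - 10) / 12
  L_2(n) = (n - 2)(n - 8)(n - 10) / -7
  L_3(n) = (n - 2)(n - 8)(n - 9) / 16
Then p(n) = 2·L_0(n) - 1642·L_1(n) - 2406·L_2(n) - 3374·L_3(n).
Expanding and collecting terms gives p(n) = -4n^3 + 6n^2 + 2n + 6.
Evaluating at n = 0: p(0) = 6.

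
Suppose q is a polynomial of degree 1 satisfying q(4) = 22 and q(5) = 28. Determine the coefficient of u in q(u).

6

Write q(u) = au + b. Substituting each data point gives a linear system:
  4a + b = 22
  5a + b = 28
Solving the system yields a = 6, b = -2.
So q(u) = 6u - 2.
The leading coefficient is 6.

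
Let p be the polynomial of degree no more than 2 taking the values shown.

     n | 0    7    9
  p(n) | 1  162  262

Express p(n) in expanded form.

Write p(n) = an^2 + bn + c. Substituting each data point gives a linear system:
  c = 1
  49a + 7b + c = 162
  81a + 9b + c = 262
Solving the system yields a = 3, b = 2, c = 1.
So p(n) = 3n² + 2n + 1.
Check: p(9) = 262. ✓

p(n) = 3n^2 + 2n + 1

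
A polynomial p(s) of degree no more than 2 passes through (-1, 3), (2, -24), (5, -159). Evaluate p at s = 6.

Write p(s) = as^2 + bs + c. Substituting each data point gives a linear system:
  a - b + c = 3
  4a + 2b + c = -24
  25a + 5b + c = -159
Solving the system yields a = -6, b = -3, c = 6.
So p(s) = -6s² - 3s + 6.
Then p(6) = -228.

-228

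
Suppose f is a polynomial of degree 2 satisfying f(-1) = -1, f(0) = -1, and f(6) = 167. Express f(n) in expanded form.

f(n) = 4n^2 + 4n - 1

Using the Lagrange interpolation formula with nodes -1, 0, 6:
  L_0(n) = n(n - 6) / 7
  L_1(n) = (n + 1)(n - 6) / -6
  L_2(n) = (n + 1)n / 42
Then f(n) = -1·L_0(n) - 1·L_1(n) + 167·L_2(n).
Expanding and collecting terms gives f(n) = 4n^2 + 4n - 1.
Check: f(6) = 167. ✓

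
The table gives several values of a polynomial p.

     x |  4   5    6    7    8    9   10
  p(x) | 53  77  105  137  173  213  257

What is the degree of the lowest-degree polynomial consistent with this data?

Forward differences of the values at x = 4, 5, 6, 7, 8, 9, 10:
  p  : 53  77  105  137  173  213  257
  Δ  : 24  28  32  36  40  44
  Δ^2: 4  4  4  4  4
  Δ^3: 0  0  0  0
  Δ^4: 0  0  0
  Δ^5: 0  0
  Δ^6: 0
The second differences are constant (4) and nonzero, while all higher differences vanish, so the minimal degree is 2.

2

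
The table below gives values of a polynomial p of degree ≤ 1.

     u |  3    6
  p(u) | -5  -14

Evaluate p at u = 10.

-26

Write p(u) = au + b. Substituting each data point gives a linear system:
  3a + b = -5
  6a + b = -14
Solving the system yields a = -3, b = 4.
So p(u) = -3u + 4.
Then p(10) = -26.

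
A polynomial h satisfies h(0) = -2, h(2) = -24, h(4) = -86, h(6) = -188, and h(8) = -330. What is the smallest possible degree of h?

2

Forward differences of the values at t = 0, 2, 4, 6, 8:
  h  : -2  -24  -86  -188  -330
  Δ  : -22  -62  -102  -142
  Δ^2: -40  -40  -40
  Δ^3: 0  0
  Δ^4: 0
The second differences are constant (-40) and nonzero, while all higher differences vanish, so the minimal degree is 2.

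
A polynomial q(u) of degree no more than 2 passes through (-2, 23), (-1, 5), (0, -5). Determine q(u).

Write q(u) = au^2 + bu + c. Substituting each data point gives a linear system:
  4a - 2b + c = 23
  a - b + c = 5
  c = -5
Solving the system yields a = 4, b = -6, c = -5.
So q(u) = 4u^2 - 6u - 5.
Check: q(-2) = 23. ✓

q(u) = 4u^2 - 6u - 5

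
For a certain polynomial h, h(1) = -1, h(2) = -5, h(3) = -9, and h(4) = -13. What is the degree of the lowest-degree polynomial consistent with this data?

1

Forward differences of the values at s = 1, 2, 3, 4:
  h  : -1  -5  -9  -13
  Δ  : -4  -4  -4
  Δ^2: 0  0
  Δ^3: 0
The first differences are constant (-4) and nonzero, while all higher differences vanish, so the minimal degree is 1.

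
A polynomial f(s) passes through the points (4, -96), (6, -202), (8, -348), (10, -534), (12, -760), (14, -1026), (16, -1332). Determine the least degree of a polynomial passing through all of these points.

Forward differences of the values at s = 4, 6, 8, 10, 12, 14, 16:
  f  : -96  -202  -348  -534  -760  -1026  -1332
  Δ  : -106  -146  -186  -226  -266  -306
  Δ^2: -40  -40  -40  -40  -40
  Δ^3: 0  0  0  0
  Δ^4: 0  0  0
  Δ^5: 0  0
  Δ^6: 0
The second differences are constant (-40) and nonzero, while all higher differences vanish, so the minimal degree is 2.

2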